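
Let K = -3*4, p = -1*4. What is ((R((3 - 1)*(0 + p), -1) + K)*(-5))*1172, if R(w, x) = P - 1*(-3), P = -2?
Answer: 64460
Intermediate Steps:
p = -4
K = -12
R(w, x) = 1 (R(w, x) = -2 - 1*(-3) = -2 + 3 = 1)
((R((3 - 1)*(0 + p), -1) + K)*(-5))*1172 = ((1 - 12)*(-5))*1172 = -11*(-5)*1172 = 55*1172 = 64460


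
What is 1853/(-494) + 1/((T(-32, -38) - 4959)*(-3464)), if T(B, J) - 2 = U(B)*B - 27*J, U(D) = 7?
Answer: -13335040133/3555051240 ≈ -3.7510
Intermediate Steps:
T(B, J) = 2 - 27*J + 7*B (T(B, J) = 2 + (7*B - 27*J) = 2 + (-27*J + 7*B) = 2 - 27*J + 7*B)
1853/(-494) + 1/((T(-32, -38) - 4959)*(-3464)) = 1853/(-494) + 1/(((2 - 27*(-38) + 7*(-32)) - 4959)*(-3464)) = 1853*(-1/494) - 1/3464/((2 + 1026 - 224) - 4959) = -1853/494 - 1/3464/(804 - 4959) = -1853/494 - 1/3464/(-4155) = -1853/494 - 1/4155*(-1/3464) = -1853/494 + 1/14392920 = -13335040133/3555051240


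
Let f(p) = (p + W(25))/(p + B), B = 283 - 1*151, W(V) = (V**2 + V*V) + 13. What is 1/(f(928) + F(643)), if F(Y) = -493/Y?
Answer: 681580/886233 ≈ 0.76908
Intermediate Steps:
W(V) = 13 + 2*V**2 (W(V) = (V**2 + V**2) + 13 = 2*V**2 + 13 = 13 + 2*V**2)
B = 132 (B = 283 - 151 = 132)
f(p) = (1263 + p)/(132 + p) (f(p) = (p + (13 + 2*25**2))/(p + 132) = (p + (13 + 2*625))/(132 + p) = (p + (13 + 1250))/(132 + p) = (p + 1263)/(132 + p) = (1263 + p)/(132 + p))
1/(f(928) + F(643)) = 1/((1263 + 928)/(132 + 928) - 493/643) = 1/(2191/1060 - 493*1/643) = 1/((1/1060)*2191 - 493/643) = 1/(2191/1060 - 493/643) = 1/(886233/681580) = 681580/886233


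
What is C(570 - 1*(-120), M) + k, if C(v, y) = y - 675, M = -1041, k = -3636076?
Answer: -3637792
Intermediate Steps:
C(v, y) = -675 + y
C(570 - 1*(-120), M) + k = (-675 - 1041) - 3636076 = -1716 - 3636076 = -3637792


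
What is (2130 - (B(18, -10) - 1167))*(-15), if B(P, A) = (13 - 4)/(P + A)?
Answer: -395505/8 ≈ -49438.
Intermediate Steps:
B(P, A) = 9/(A + P)
(2130 - (B(18, -10) - 1167))*(-15) = (2130 - (9/(-10 + 18) - 1167))*(-15) = (2130 - (9/8 - 1167))*(-15) = (2130 - 1*(-9327/8))*(-15) = (2130 + 9327/8)*(-15) = (26367/8)*(-15) = -395505/8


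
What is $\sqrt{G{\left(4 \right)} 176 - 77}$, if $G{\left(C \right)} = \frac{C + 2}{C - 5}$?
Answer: $i \sqrt{1133} \approx 33.66 i$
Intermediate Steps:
$G{\left(C \right)} = \frac{2 + C}{-5 + C}$
$\sqrt{G{\left(4 \right)} 176 - 77} = \sqrt{\frac{2 + 4}{-5 + 4} \cdot 176 - 77} = \sqrt{\frac{1}{-1} \cdot 6 \cdot 176 - 77} = \sqrt{\left(-1\right) 6 \cdot 176 - 77} = \sqrt{\left(-6\right) 176 - 77} = \sqrt{-1056 - 77} = \sqrt{-1133} = i \sqrt{1133}$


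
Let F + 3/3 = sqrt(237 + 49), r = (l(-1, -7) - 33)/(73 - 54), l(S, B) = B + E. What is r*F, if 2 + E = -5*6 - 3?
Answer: 75/19 - 75*sqrt(286)/19 ≈ -62.809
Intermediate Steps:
E = -35 (E = -2 + (-5*6 - 3) = -2 + (-30 - 3) = -2 - 33 = -35)
l(S, B) = -35 + B (l(S, B) = B - 35 = -35 + B)
r = -75/19 (r = ((-35 - 7) - 33)/(73 - 54) = (-42 - 33)/19 = -75*1/19 = -75/19 ≈ -3.9474)
F = -1 + sqrt(286) (F = -1 + sqrt(237 + 49) = -1 + sqrt(286) ≈ 15.912)
r*F = -75*(-1 + sqrt(286))/19 = 75/19 - 75*sqrt(286)/19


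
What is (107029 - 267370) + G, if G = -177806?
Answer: -338147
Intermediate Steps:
(107029 - 267370) + G = (107029 - 267370) - 177806 = -160341 - 177806 = -338147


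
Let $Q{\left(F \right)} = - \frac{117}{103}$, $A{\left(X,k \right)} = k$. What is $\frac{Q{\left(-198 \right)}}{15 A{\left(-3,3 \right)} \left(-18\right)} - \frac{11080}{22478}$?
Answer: $- \frac{51209693}{104185530} \approx -0.49152$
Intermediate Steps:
$Q{\left(F \right)} = - \frac{117}{103}$ ($Q{\left(F \right)} = \left(-117\right) \frac{1}{103} = - \frac{117}{103}$)
$\frac{Q{\left(-198 \right)}}{15 A{\left(-3,3 \right)} \left(-18\right)} - \frac{11080}{22478} = - \frac{117}{103 \cdot 15 \cdot 3 \left(-18\right)} - \frac{11080}{22478} = - \frac{117}{103 \cdot 45 \left(-18\right)} - \frac{5540}{11239} = - \frac{117}{103 \left(-810\right)} - \frac{5540}{11239} = \left(- \frac{117}{103}\right) \left(- \frac{1}{810}\right) - \frac{5540}{11239} = \frac{13}{9270} - \frac{5540}{11239} = - \frac{51209693}{104185530}$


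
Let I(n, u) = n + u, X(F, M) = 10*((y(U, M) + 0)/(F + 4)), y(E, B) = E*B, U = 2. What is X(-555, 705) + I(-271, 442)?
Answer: 80121/551 ≈ 145.41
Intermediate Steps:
y(E, B) = B*E
X(F, M) = 20*M/(4 + F) (X(F, M) = 10*((M*2 + 0)/(F + 4)) = 10*((2*M + 0)/(4 + F)) = 10*((2*M)/(4 + F)) = 10*(2*M/(4 + F)) = 20*M/(4 + F))
X(-555, 705) + I(-271, 442) = 20*705/(4 - 555) + (-271 + 442) = 20*705/(-551) + 171 = 20*705*(-1/551) + 171 = -14100/551 + 171 = 80121/551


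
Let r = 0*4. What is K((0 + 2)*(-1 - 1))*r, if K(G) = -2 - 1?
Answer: 0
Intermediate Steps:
K(G) = -3
r = 0
K((0 + 2)*(-1 - 1))*r = -3*0 = 0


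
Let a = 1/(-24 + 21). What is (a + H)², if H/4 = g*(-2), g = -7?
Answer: 27889/9 ≈ 3098.8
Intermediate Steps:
H = 56 (H = 4*(-7*(-2)) = 4*14 = 56)
a = -⅓ (a = 1/(-3) = -⅓ ≈ -0.33333)
(a + H)² = (-⅓ + 56)² = (167/3)² = 27889/9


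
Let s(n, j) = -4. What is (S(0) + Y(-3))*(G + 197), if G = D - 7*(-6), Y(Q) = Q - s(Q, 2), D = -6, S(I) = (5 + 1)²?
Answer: 8621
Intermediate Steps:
S(I) = 36 (S(I) = 6² = 36)
Y(Q) = 4 + Q (Y(Q) = Q - 1*(-4) = Q + 4 = 4 + Q)
G = 36 (G = -6 - 7*(-6) = -6 + 42 = 36)
(S(0) + Y(-3))*(G + 197) = (36 + (4 - 3))*(36 + 197) = (36 + 1)*233 = 37*233 = 8621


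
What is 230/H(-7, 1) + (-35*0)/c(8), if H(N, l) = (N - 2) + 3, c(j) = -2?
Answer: -115/3 ≈ -38.333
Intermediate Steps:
H(N, l) = 1 + N (H(N, l) = (-2 + N) + 3 = 1 + N)
230/H(-7, 1) + (-35*0)/c(8) = 230/(1 - 7) - 35*0/(-2) = 230/(-6) + 0*(-½) = 230*(-⅙) + 0 = -115/3 + 0 = -115/3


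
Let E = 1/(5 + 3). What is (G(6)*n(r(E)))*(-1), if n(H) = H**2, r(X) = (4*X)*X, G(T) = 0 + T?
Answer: -3/128 ≈ -0.023438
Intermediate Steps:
E = 1/8 ≈ 0.12500
G(T) = T
r(X) = 4*X**2
(G(6)*n(r(E)))*(-1) = (6*(4*(1/8)**2)**2)*(-1) = (6*(4*(1/64))**2)*(-1) = (6*(1/16)**2)*(-1) = (6*(1/256))*(-1) = (3/128)*(-1) = -3/128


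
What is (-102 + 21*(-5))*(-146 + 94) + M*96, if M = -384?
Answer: -26100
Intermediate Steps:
(-102 + 21*(-5))*(-146 + 94) + M*96 = (-102 + 21*(-5))*(-146 + 94) - 384*96 = (-102 - 105)*(-52) - 36864 = -207*(-52) - 36864 = 10764 - 36864 = -26100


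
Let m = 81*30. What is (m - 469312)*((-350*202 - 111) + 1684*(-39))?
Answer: 63723323534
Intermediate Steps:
m = 2430
(m - 469312)*((-350*202 - 111) + 1684*(-39)) = (2430 - 469312)*((-350*202 - 111) + 1684*(-39)) = -466882*((-70700 - 111) - 65676) = -466882*(-70811 - 65676) = -466882*(-136487) = 63723323534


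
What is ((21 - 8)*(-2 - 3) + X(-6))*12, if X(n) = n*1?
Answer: -852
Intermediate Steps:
X(n) = n
((21 - 8)*(-2 - 3) + X(-6))*12 = ((21 - 8)*(-2 - 3) - 6)*12 = (13*(-5) - 6)*12 = (-65 - 6)*12 = -71*12 = -852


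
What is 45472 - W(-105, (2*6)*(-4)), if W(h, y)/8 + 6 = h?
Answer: 46360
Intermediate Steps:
W(h, y) = -48 + 8*h
45472 - W(-105, (2*6)*(-4)) = 45472 - (-48 + 8*(-105)) = 45472 - (-48 - 840) = 45472 - 1*(-888) = 45472 + 888 = 46360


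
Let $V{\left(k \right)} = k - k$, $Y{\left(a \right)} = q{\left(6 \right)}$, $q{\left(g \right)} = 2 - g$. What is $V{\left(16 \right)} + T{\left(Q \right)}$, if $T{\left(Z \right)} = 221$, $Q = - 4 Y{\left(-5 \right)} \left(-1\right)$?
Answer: $221$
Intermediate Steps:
$Y{\left(a \right)} = -4$ ($Y{\left(a \right)} = 2 - 6 = -4$)
$V{\left(k \right)} = 0$
$Q = -16$ ($Q = \left(-4\right) \left(-4\right) \left(-1\right) = 16 \left(-1\right) = -16$)
$V{\left(16 \right)} + T{\left(Q \right)} = 0 + 221 = 221$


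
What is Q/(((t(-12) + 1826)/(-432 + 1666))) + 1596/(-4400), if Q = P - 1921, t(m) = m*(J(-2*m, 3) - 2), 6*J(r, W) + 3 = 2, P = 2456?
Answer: 181367513/509300 ≈ 356.11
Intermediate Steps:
J(r, W) = -1/6 (J(r, W) = -1/2 + (1/6)*2 = -1/2 + 1/3 = -1/6)
t(m) = -13*m/6 (t(m) = m*(-1/6 - 2) = m*(-13/6) = -13*m/6)
Q = 535 (Q = 2456 - 1921 = 535)
Q/(((t(-12) + 1826)/(-432 + 1666))) + 1596/(-4400) = 535/(((-13/6*(-12) + 1826)/(-432 + 1666))) + 1596/(-4400) = 535/(((26 + 1826)/1234)) + 1596*(-1/4400) = 535/((1852*(1/1234))) - 399/1100 = 535/(926/617) - 399/1100 = 535*(617/926) - 399/1100 = 330095/926 - 399/1100 = 181367513/509300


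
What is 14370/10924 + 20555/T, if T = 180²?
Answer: 34506541/17696880 ≈ 1.9499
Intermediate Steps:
T = 32400
14370/10924 + 20555/T = 14370/10924 + 20555/32400 = 14370*(1/10924) + 20555*(1/32400) = 7185/5462 + 4111/6480 = 34506541/17696880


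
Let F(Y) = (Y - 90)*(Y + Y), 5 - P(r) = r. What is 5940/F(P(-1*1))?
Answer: -165/28 ≈ -5.8929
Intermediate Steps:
P(r) = 5 - r
F(Y) = 2*Y*(-90 + Y) (F(Y) = (-90 + Y)*(2*Y) = 2*Y*(-90 + Y))
5940/F(P(-1*1)) = 5940/((2*(5 - (-1))*(-90 + (5 - (-1))))) = 5940/((2*(5 - 1*(-1))*(-90 + (5 - 1*(-1))))) = 5940/((2*(5 + 1)*(-90 + (5 + 1)))) = 5940/((2*6*(-90 + 6))) = 5940/((2*6*(-84))) = 5940/(-1008) = 5940*(-1/1008) = -165/28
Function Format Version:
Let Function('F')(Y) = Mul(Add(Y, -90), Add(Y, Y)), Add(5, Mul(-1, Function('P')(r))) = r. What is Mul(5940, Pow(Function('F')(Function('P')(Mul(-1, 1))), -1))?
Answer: Rational(-165, 28) ≈ -5.8929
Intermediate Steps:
Function('P')(r) = Add(5, Mul(-1, r))
Function('F')(Y) = Mul(2, Y, Add(-90, Y)) (Function('F')(Y) = Mul(Add(-90, Y), Mul(2, Y)) = Mul(2, Y, Add(-90, Y)))
Mul(5940, Pow(Function('F')(Function('P')(Mul(-1, 1))), -1)) = Mul(5940, Pow(Mul(2, Add(5, Mul(-1, Mul(-1, 1))), Add(-90, Add(5, Mul(-1, Mul(-1, 1))))), -1)) = Mul(5940, Pow(Mul(2, Add(5, Mul(-1, -1)), Add(-90, Add(5, Mul(-1, -1)))), -1)) = Mul(5940, Pow(Mul(2, Add(5, 1), Add(-90, Add(5, 1))), -1)) = Mul(5940, Pow(Mul(2, 6, Add(-90, 6)), -1)) = Mul(5940, Pow(Mul(2, 6, -84), -1)) = Mul(5940, Pow(-1008, -1)) = Mul(5940, Rational(-1, 1008)) = Rational(-165, 28)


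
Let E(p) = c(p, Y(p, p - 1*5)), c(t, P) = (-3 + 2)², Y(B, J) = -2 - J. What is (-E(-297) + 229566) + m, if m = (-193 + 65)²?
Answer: 245949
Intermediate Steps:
c(t, P) = 1 (c(t, P) = (-1)² = 1)
E(p) = 1
m = 16384 (m = (-128)² = 16384)
(-E(-297) + 229566) + m = (-1*1 + 229566) + 16384 = (-1 + 229566) + 16384 = 229565 + 16384 = 245949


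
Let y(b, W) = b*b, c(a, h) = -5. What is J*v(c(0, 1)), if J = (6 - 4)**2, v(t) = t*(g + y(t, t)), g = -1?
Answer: -480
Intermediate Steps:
y(b, W) = b**2
v(t) = t*(-1 + t**2)
J = 4 (J = 2**2 = 4)
J*v(c(0, 1)) = 4*((-5)**3 - 1*(-5)) = 4*(-125 + 5) = 4*(-120) = -480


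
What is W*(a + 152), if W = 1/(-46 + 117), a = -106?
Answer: 46/71 ≈ 0.64789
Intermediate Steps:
W = 1/71 ≈ 0.014085
W*(a + 152) = (-106 + 152)/71 = (1/71)*46 = 46/71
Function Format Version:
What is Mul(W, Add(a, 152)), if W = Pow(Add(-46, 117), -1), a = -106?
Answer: Rational(46, 71) ≈ 0.64789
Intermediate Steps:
W = Rational(1, 71) (W = Pow(71, -1) = Rational(1, 71) ≈ 0.014085)
Mul(W, Add(a, 152)) = Mul(Rational(1, 71), Add(-106, 152)) = Mul(Rational(1, 71), 46) = Rational(46, 71)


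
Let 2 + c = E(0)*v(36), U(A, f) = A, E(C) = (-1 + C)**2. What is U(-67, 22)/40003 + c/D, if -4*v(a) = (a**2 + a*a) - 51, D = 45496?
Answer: -114160575/7279905952 ≈ -0.015682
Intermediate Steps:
v(a) = 51/4 - a**2/2 (v(a) = -((a**2 + a*a) - 51)/4 = -((a**2 + a**2) - 51)/4 = -(2*a**2 - 51)/4 = -(-51 + 2*a**2)/4 = 51/4 - a**2/2)
c = -2549/4 (c = -2 + (-1 + 0)**2*(51/4 - 1/2*36**2) = -2 + (-1)**2*(51/4 - 1/2*1296) = -2 + 1*(51/4 - 648) = -2 + 1*(-2541/4) = -2 - 2541/4 = -2549/4 ≈ -637.25)
U(-67, 22)/40003 + c/D = -67/40003 - 2549/4/45496 = -67*1/40003 - 2549/4*1/45496 = -67/40003 - 2549/181984 = -114160575/7279905952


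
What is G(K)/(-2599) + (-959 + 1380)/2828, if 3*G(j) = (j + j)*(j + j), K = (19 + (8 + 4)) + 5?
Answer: -3792605/7349972 ≈ -0.51600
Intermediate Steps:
K = 36 (K = (19 + 12) + 5 = 31 + 5 = 36)
G(j) = 4*j²/3 (G(j) = ((j + j)*(j + j))/3 = ((2*j)*(2*j))/3 = (4*j²)/3 = 4*j²/3)
G(K)/(-2599) + (-959 + 1380)/2828 = ((4/3)*36²)/(-2599) + (-959 + 1380)/2828 = ((4/3)*1296)*(-1/2599) + 421*(1/2828) = 1728*(-1/2599) + 421/2828 = -1728/2599 + 421/2828 = -3792605/7349972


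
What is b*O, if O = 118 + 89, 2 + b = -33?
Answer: -7245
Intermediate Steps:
b = -35 (b = -2 - 33 = -35)
O = 207
b*O = -35*207 = -7245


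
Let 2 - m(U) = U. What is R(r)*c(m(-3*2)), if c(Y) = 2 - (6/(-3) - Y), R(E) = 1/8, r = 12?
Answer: 3/2 ≈ 1.5000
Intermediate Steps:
R(E) = ⅛
m(U) = 2 - U
c(Y) = 4 + Y (c(Y) = 2 - (6*(-⅓) - Y) = 2 - (-2 - Y) = 2 + (2 + Y) = 4 + Y)
R(r)*c(m(-3*2)) = (4 + (2 - (-3)*2))/8 = (4 + (2 - 1*(-6)))/8 = (4 + (2 + 6))/8 = (4 + 8)/8 = (⅛)*12 = 3/2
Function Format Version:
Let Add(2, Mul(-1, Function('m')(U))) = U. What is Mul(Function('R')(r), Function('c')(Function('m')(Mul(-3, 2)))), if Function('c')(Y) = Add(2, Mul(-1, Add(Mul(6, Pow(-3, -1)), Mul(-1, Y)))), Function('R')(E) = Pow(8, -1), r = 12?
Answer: Rational(3, 2) ≈ 1.5000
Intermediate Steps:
Function('R')(E) = Rational(1, 8)
Function('m')(U) = Add(2, Mul(-1, U))
Function('c')(Y) = Add(4, Y) (Function('c')(Y) = Add(2, Mul(-1, Add(Mul(6, Rational(-1, 3)), Mul(-1, Y)))) = Add(2, Mul(-1, Add(-2, Mul(-1, Y)))) = Add(2, Add(2, Y)) = Add(4, Y))
Mul(Function('R')(r), Function('c')(Function('m')(Mul(-3, 2)))) = Mul(Rational(1, 8), Add(4, Add(2, Mul(-1, Mul(-3, 2))))) = Mul(Rational(1, 8), Add(4, Add(2, Mul(-1, -6)))) = Mul(Rational(1, 8), Add(4, Add(2, 6))) = Mul(Rational(1, 8), Add(4, 8)) = Mul(Rational(1, 8), 12) = Rational(3, 2)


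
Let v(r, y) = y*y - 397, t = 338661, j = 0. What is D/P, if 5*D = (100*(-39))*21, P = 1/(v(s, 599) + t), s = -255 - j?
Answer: -11417924700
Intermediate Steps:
s = -255 (s = -255 - 1*0 = -255 + 0 = -255)
v(r, y) = -397 + y**2 (v(r, y) = y**2 - 397 = -397 + y**2)
P = 1/697065 (P = 1/((-397 + 599**2) + 338661) = 1/((-397 + 358801) + 338661) = 1/(358404 + 338661) = 1/697065 ≈ 1.4346e-6)
D = -16380 (D = ((100*(-39))*21)/5 = (-3900*21)/5 = (1/5)*(-81900) = -16380)
D/P = -16380/1/697065 = -16380*697065 = -11417924700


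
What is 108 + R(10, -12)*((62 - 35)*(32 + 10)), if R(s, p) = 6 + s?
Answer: 18252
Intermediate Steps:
108 + R(10, -12)*((62 - 35)*(32 + 10)) = 108 + (6 + 10)*((62 - 35)*(32 + 10)) = 108 + 16*(27*42) = 108 + 16*1134 = 108 + 18144 = 18252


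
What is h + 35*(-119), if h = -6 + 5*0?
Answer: -4171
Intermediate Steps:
h = -6 (h = -6 + 0 = -6)
h + 35*(-119) = -6 + 35*(-119) = -6 - 4165 = -4171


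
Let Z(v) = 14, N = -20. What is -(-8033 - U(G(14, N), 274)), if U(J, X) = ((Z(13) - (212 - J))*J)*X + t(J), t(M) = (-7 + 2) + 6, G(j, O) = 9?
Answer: -458040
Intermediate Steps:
t(M) = 1 (t(M) = -5 + 6 = 1)
U(J, X) = 1 + J*X*(-198 + J) (U(J, X) = ((14 - (212 - J))*J)*X + 1 = ((14 + (-212 + J))*J)*X + 1 = ((-198 + J)*J)*X + 1 = (J*(-198 + J))*X + 1 = J*X*(-198 + J) + 1 = 1 + J*X*(-198 + J))
-(-8033 - U(G(14, N), 274)) = -(-8033 - (1 + 274*9² - 198*9*274)) = -(-8033 - (1 + 274*81 - 488268)) = -(-8033 - (1 + 22194 - 488268)) = -(-8033 - 1*(-466073)) = -(-8033 + 466073) = -1*458040 = -458040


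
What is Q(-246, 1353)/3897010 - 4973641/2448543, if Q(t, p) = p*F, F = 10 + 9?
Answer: -19319384018509/9541996556430 ≈ -2.0247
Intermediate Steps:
F = 19
Q(t, p) = 19*p (Q(t, p) = p*19 = 19*p)
Q(-246, 1353)/3897010 - 4973641/2448543 = (19*1353)/3897010 - 4973641/2448543 = 25707*(1/3897010) - 4973641*1/2448543 = 25707/3897010 - 4973641/2448543 = -19319384018509/9541996556430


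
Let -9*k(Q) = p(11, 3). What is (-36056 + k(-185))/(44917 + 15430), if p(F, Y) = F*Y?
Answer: -108179/181041 ≈ -0.59754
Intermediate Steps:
k(Q) = -11/3 (k(Q) = -11*3/9 = -⅑*33 = -11/3)
(-36056 + k(-185))/(44917 + 15430) = (-36056 - 11/3)/(44917 + 15430) = -108179/3/60347 = -108179/3*1/60347 = -108179/181041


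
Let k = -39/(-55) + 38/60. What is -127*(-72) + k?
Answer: 3017963/330 ≈ 9145.3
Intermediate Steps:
k = 443/330 (k = -39*(-1/55) + 38*(1/60) = 39/55 + 19/30 = 443/330 ≈ 1.3424)
-127*(-72) + k = -127*(-72) + 443/330 = 9144 + 443/330 = 3017963/330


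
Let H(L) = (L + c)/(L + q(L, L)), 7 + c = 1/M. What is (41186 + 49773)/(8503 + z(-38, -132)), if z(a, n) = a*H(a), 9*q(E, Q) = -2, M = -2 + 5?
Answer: 7822474/727439 ≈ 10.753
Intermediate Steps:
M = 3
q(E, Q) = -2/9 (q(E, Q) = (⅑)*(-2) = -2/9)
c = -20/3 (c = -7 + 1/3 = -7 + 1*(⅓) = -7 + ⅓ = -20/3 ≈ -6.6667)
H(L) = (-20/3 + L)/(-2/9 + L) (H(L) = (L - 20/3)/(L - 2/9) = (-20/3 + L)/(-2/9 + L))
z(a, n) = 3*a*(-20 + 3*a)/(-2 + 9*a) (z(a, n) = a*(3*(-20 + 3*a)/(-2 + 9*a)) = 3*a*(-20 + 3*a)/(-2 + 9*a))
(41186 + 49773)/(8503 + z(-38, -132)) = (41186 + 49773)/(8503 + 3*(-38)*(-20 + 3*(-38))/(-2 + 9*(-38))) = 90959/(8503 + 3*(-38)*(-20 - 114)/(-2 - 342)) = 90959/(8503 + 3*(-38)*(-134)/(-344)) = 90959/(8503 + 3*(-38)*(-1/344)*(-134)) = 90959/(8503 - 3819/86) = 90959/(727439/86) = 90959*(86/727439) = 7822474/727439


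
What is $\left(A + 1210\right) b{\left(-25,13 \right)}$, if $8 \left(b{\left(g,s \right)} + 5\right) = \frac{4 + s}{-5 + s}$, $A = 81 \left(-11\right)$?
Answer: $- \frac{96657}{64} \approx -1510.3$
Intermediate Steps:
$A = -891$
$b{\left(g,s \right)} = -5 + \frac{4 + s}{8 \left(-5 + s\right)}$ ($b{\left(g,s \right)} = -5 + \frac{\left(4 + s\right) \frac{1}{-5 + s}}{8} = -5 + \frac{\frac{1}{-5 + s} \left(4 + s\right)}{8} = -5 + \frac{4 + s}{8 \left(-5 + s\right)}$)
$\left(A + 1210\right) b{\left(-25,13 \right)} = \left(-891 + 1210\right) \frac{3 \left(68 - 169\right)}{8 \left(-5 + 13\right)} = 319 \frac{3 \left(68 - 169\right)}{8 \cdot 8} = 319 \cdot \frac{3}{8} \cdot \frac{1}{8} \left(-101\right) = 319 \left(- \frac{303}{64}\right) = - \frac{96657}{64}$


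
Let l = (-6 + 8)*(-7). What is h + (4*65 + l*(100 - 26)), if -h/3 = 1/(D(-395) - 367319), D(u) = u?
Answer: -285346061/367714 ≈ -776.00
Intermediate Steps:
l = -14 (l = 2*(-7) = -14)
h = 3/367714 (h = -3/(-395 - 367319) = -3/(-367714) = -3*(-1/367714) = 3/367714 ≈ 8.1585e-6)
h + (4*65 + l*(100 - 26)) = 3/367714 + (4*65 - 14*(100 - 26)) = 3/367714 + (260 - 14*74) = 3/367714 + (260 - 1036) = 3/367714 - 776 = -285346061/367714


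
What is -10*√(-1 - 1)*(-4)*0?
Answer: 0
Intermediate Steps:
-10*√(-1 - 1)*(-4)*0 = -10*√(-2)*(-4)*0 = -10*(I*√2)*(-4)*0 = -10*(-4*I*√2)*0 = -10*0 = 0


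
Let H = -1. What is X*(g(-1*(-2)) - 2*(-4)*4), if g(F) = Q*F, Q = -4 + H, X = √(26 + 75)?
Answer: 22*√101 ≈ 221.10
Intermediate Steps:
X = √101 ≈ 10.050
Q = -5 (Q = -4 - 1 = -5)
g(F) = -5*F
X*(g(-1*(-2)) - 2*(-4)*4) = √101*(-(-5)*(-2) - 2*(-4)*4) = √101*(-5*2 + 8*4) = √101*(-10 + 32) = √101*22 = 22*√101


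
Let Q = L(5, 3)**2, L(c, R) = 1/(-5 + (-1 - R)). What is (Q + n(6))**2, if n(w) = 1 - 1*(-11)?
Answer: 946729/6561 ≈ 144.30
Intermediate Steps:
L(c, R) = 1/(-6 - R)
n(w) = 12 (n(w) = 1 + 11 = 12)
Q = 1/81 (Q = (-1/(6 + 3))**2 = (-1/9)**2 = 1/81 ≈ 0.012346)
(Q + n(6))**2 = (1/81 + 12)**2 = (973/81)**2 = 946729/6561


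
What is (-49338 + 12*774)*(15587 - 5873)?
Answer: -389045700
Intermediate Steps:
(-49338 + 12*774)*(15587 - 5873) = (-49338 + 9288)*9714 = -40050*9714 = -389045700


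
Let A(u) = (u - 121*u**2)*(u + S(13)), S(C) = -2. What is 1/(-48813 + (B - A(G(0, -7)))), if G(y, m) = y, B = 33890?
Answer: -1/14923 ≈ -6.7011e-5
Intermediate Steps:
A(u) = (-2 + u)*(u - 121*u**2) (A(u) = (u - 121*u**2)*(u - 2) = (u - 121*u**2)*(-2 + u) = (-2 + u)*(u - 121*u**2))
1/(-48813 + (B - A(G(0, -7)))) = 1/(-48813 + (33890 - 0*(-2 - 121*0**2 + 243*0))) = 1/(-48813 + (33890 - 0*(-2 - 121*0 + 0))) = 1/(-48813 + (33890 - 0*(-2 + 0 + 0))) = 1/(-48813 + (33890 - 0*(-2))) = 1/(-48813 + (33890 - 1*0)) = 1/(-48813 + (33890 + 0)) = 1/(-48813 + 33890) = 1/(-14923) = -1/14923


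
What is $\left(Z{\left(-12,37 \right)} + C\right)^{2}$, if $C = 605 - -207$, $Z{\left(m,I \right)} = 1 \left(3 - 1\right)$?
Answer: $662596$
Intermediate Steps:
$Z{\left(m,I \right)} = 2$ ($Z{\left(m,I \right)} = 1 \cdot 2 = 2$)
$C = 812$ ($C = 605 + 207 = 812$)
$\left(Z{\left(-12,37 \right)} + C\right)^{2} = \left(2 + 812\right)^{2} = 814^{2} = 662596$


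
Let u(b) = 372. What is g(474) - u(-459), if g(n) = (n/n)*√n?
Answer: -372 + √474 ≈ -350.23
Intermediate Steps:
g(n) = √n (g(n) = 1*√n = √n)
g(474) - u(-459) = √474 - 1*372 = √474 - 372 = -372 + √474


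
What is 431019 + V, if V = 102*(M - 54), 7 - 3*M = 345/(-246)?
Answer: 17457664/41 ≈ 4.2580e+5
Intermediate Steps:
M = 689/246 (M = 7/3 - 115/(-246) = 7/3 - 115*(-1)/246 = 7/3 - ⅓*(-115/82) = 7/3 + 115/246 = 689/246 ≈ 2.8008)
V = -214115/41 (V = 102*(689/246 - 54) = 102*(-12595/246) = -214115/41 ≈ -5222.3)
431019 + V = 431019 - 214115/41 = 17457664/41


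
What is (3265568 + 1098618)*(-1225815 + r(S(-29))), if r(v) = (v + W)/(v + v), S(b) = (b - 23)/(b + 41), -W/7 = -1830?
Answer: -69629730067451/13 ≈ -5.3561e+12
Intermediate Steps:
W = 12810 (W = -7*(-1830) = 12810)
S(b) = (-23 + b)/(41 + b)
r(v) = (12810 + v)/(2*v) (r(v) = (v + 12810)/(v + v) = (12810 + v)/((2*v)) = (12810 + v)*(1/(2*v)) = (12810 + v)/(2*v))
(3265568 + 1098618)*(-1225815 + r(S(-29))) = (3265568 + 1098618)*(-1225815 + (12810 + (-23 - 29)/(41 - 29))/(2*(((-23 - 29)/(41 - 29))))) = 4364186*(-1225815 + (12810 - 52/12)/(2*((-52/12)))) = 4364186*(-1225815 + (12810 + (1/12)*(-52))/(2*(((1/12)*(-52))))) = 4364186*(-1225815 + (12810 - 13/3)/(2*(-13/3))) = 4364186*(-1225815 + (1/2)*(-3/13)*(38417/3)) = 4364186*(-1225815 - 38417/26) = 4364186*(-31909607/26) = -69629730067451/13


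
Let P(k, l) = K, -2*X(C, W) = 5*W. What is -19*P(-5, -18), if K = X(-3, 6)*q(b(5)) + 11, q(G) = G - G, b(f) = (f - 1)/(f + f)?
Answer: -209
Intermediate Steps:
b(f) = (-1 + f)/(2*f) (b(f) = (-1 + f)/((2*f)) = (-1 + f)*(1/(2*f)) = (-1 + f)/(2*f))
q(G) = 0
X(C, W) = -5*W/2
K = 11 (K = -5/2*6*0 + 11 = -15*0 + 11 = 0 + 11 = 11)
P(k, l) = 11
-19*P(-5, -18) = -19*11 = -209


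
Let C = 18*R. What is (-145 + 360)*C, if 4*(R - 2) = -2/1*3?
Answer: 1935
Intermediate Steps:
R = 1/2 (R = 2 + (-2/1*3)/4 = 2 + (-2*1*3)/4 = 2 + (-2*3)/4 = 2 + (1/4)*(-6) = 2 - 3/2 = 1/2 ≈ 0.50000)
C = 9 (C = 18*(1/2) = 9)
(-145 + 360)*C = (-145 + 360)*9 = 215*9 = 1935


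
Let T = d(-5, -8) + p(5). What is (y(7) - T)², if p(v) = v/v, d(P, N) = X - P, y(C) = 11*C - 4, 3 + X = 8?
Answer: 3844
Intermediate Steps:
X = 5 (X = -3 + 8 = 5)
y(C) = -4 + 11*C
d(P, N) = 5 - P
p(v) = 1
T = 11 (T = (5 - 1*(-5)) + 1 = (5 + 5) + 1 = 10 + 1 = 11)
(y(7) - T)² = ((-4 + 11*7) - 1*11)² = ((-4 + 77) - 11)² = (73 - 11)² = 62² = 3844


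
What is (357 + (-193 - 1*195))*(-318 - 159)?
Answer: 14787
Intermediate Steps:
(357 + (-193 - 1*195))*(-318 - 159) = (357 + (-193 - 195))*(-477) = (357 - 388)*(-477) = -31*(-477) = 14787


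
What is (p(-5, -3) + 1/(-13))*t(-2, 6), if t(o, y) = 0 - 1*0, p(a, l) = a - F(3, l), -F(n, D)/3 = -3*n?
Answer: 0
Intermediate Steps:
F(n, D) = 9*n (F(n, D) = -(-9)*n = 9*n)
p(a, l) = -27 + a (p(a, l) = a - 9*3 = a - 1*27 = a - 27 = -27 + a)
t(o, y) = 0 (t(o, y) = 0 + 0 = 0)
(p(-5, -3) + 1/(-13))*t(-2, 6) = ((-27 - 5) + 1/(-13))*0 = (-32 - 1/13)*0 = -417/13*0 = 0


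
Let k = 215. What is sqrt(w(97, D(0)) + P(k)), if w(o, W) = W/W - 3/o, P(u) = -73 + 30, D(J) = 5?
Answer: 3*I*sqrt(43941)/97 ≈ 6.4831*I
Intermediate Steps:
P(u) = -43
w(o, W) = 1 - 3/o
sqrt(w(97, D(0)) + P(k)) = sqrt((-3 + 97)/97 - 43) = sqrt((1/97)*94 - 43) = sqrt(94/97 - 43) = sqrt(-4077/97) = 3*I*sqrt(43941)/97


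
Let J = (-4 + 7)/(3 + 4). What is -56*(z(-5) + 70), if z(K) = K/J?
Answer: -9800/3 ≈ -3266.7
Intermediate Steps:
J = 3/7 ≈ 0.42857
z(K) = 7*K/3 (z(K) = K/(3/7) = K*(7/3) = 7*K/3)
-56*(z(-5) + 70) = -56*((7/3)*(-5) + 70) = -56*(-35/3 + 70) = -56*175/3 = -9800/3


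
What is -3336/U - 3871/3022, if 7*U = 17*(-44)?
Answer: 16918559/565114 ≈ 29.938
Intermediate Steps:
U = -748/7 (U = (17*(-44))/7 = (1/7)*(-748) = -748/7 ≈ -106.86)
-3336/U - 3871/3022 = -3336/(-748/7) - 3871/3022 = -3336*(-7/748) - 3871*1/3022 = 5838/187 - 3871/3022 = 16918559/565114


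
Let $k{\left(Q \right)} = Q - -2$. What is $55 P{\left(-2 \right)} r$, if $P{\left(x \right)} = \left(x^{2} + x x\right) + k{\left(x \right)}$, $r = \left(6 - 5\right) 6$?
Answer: $2640$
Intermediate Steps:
$k{\left(Q \right)} = 2 + Q$ ($k{\left(Q \right)} = Q + 2 = 2 + Q$)
$r = 6$ ($r = 1 \cdot 6 = 6$)
$P{\left(x \right)} = 2 + x + 2 x^{2}$ ($P{\left(x \right)} = \left(x^{2} + x x\right) + \left(2 + x\right) = \left(x^{2} + x^{2}\right) + \left(2 + x\right) = 2 x^{2} + \left(2 + x\right) = 2 + x + 2 x^{2}$)
$55 P{\left(-2 \right)} r = 55 \left(2 - 2 + 2 \left(-2\right)^{2}\right) 6 = 55 \left(2 - 2 + 2 \cdot 4\right) 6 = 55 \left(2 - 2 + 8\right) 6 = 55 \cdot 8 \cdot 6 = 440 \cdot 6 = 2640$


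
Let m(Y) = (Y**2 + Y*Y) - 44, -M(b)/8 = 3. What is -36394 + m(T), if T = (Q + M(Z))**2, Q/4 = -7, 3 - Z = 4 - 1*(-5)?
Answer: 14586794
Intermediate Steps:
Z = -6 (Z = 3 - (4 - 1*(-5)) = 3 - (4 + 5) = 3 - 1*9 = 3 - 9 = -6)
M(b) = -24 (M(b) = -8*3 = -24)
Q = -28 (Q = 4*(-7) = -28)
T = 2704 (T = (-28 - 24)**2 = (-52)**2 = 2704)
m(Y) = -44 + 2*Y**2 (m(Y) = (Y**2 + Y**2) - 44 = 2*Y**2 - 44 = -44 + 2*Y**2)
-36394 + m(T) = -36394 + (-44 + 2*2704**2) = -36394 + (-44 + 2*7311616) = -36394 + (-44 + 14623232) = -36394 + 14623188 = 14586794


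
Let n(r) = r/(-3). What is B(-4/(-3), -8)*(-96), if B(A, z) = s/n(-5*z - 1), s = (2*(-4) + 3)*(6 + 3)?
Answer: -4320/13 ≈ -332.31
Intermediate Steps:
s = -45 (s = (-8 + 3)*9 = -5*9 = -45)
n(r) = -r/3 (n(r) = r*(-⅓) = -r/3)
B(A, z) = -45/(⅓ + 5*z/3) (B(A, z) = -45*(-3/(-5*z - 1)) = -45*(-3/(-1 - 5*z)) = -45/(⅓ + 5*z/3))
B(-4/(-3), -8)*(-96) = -135/(1 + 5*(-8))*(-96) = -135/(1 - 40)*(-96) = -135/(-39)*(-96) = -135*(-1/39)*(-96) = (45/13)*(-96) = -4320/13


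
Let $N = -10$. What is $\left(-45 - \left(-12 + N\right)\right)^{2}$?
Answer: $529$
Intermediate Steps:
$\left(-45 - \left(-12 + N\right)\right)^{2} = \left(-45 + \left(12 - -10\right)\right)^{2} = \left(-45 + \left(12 + 10\right)\right)^{2} = \left(-45 + 22\right)^{2} = \left(-23\right)^{2} = 529$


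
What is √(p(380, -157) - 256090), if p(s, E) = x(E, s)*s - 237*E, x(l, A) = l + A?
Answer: I*√134141 ≈ 366.25*I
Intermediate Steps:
x(l, A) = A + l
p(s, E) = -237*E + s*(E + s) (p(s, E) = (s + E)*s - 237*E = (E + s)*s - 237*E = s*(E + s) - 237*E = -237*E + s*(E + s))
√(p(380, -157) - 256090) = √((-237*(-157) + 380*(-157 + 380)) - 256090) = √((37209 + 380*223) - 256090) = √((37209 + 84740) - 256090) = √(121949 - 256090) = √(-134141) = I*√134141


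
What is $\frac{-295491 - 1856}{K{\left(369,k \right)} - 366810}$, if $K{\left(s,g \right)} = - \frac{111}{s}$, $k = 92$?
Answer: $\frac{36573681}{45117667} \approx 0.81063$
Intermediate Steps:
$\frac{-295491 - 1856}{K{\left(369,k \right)} - 366810} = \frac{-295491 - 1856}{- \frac{111}{369} - 366810} = - \frac{297347}{\left(-111\right) \frac{1}{369} - 366810} = - \frac{297347}{- \frac{37}{123} - 366810} = - \frac{297347}{- \frac{45117667}{123}} = \left(-297347\right) \left(- \frac{123}{45117667}\right) = \frac{36573681}{45117667}$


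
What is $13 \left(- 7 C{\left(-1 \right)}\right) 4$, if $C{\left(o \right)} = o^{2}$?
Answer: $-364$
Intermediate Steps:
$13 \left(- 7 C{\left(-1 \right)}\right) 4 = 13 \left(- 7 \left(-1\right)^{2}\right) 4 = 13 \left(\left(-7\right) 1\right) 4 = 13 \left(-7\right) 4 = \left(-91\right) 4 = -364$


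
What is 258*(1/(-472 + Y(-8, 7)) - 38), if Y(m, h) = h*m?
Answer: -862795/88 ≈ -9804.5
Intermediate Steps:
258*(1/(-472 + Y(-8, 7)) - 38) = 258*(1/(-472 + 7*(-8)) - 38) = 258*(1/(-472 - 56) - 38) = 258*(1/(-528) - 38) = 258*(-1/528 - 38) = 258*(-20065/528) = -862795/88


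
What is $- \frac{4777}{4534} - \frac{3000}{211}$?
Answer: $- \frac{14609947}{956674} \approx -15.272$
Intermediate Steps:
$- \frac{4777}{4534} - \frac{3000}{211} = - \frac{14609947}{956674}$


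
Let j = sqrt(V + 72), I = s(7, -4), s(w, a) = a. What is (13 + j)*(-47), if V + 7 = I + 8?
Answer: -611 - 47*sqrt(69) ≈ -1001.4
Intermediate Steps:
I = -4
V = -3 (V = -7 + (-4 + 8) = -7 + 4 = -3)
j = sqrt(69) (j = sqrt(-3 + 72) = sqrt(69) ≈ 8.3066)
(13 + j)*(-47) = (13 + sqrt(69))*(-47) = -611 - 47*sqrt(69)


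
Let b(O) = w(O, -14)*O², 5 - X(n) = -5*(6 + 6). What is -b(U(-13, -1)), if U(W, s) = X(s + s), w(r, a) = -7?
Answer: 29575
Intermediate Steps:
X(n) = 65 (X(n) = 5 - (-5)*(6 + 6) = 5 - (-5)*12 = 5 - 1*(-60) = 5 + 60 = 65)
U(W, s) = 65
b(O) = -7*O²
-b(U(-13, -1)) = -(-7)*65² = -(-7)*4225 = -1*(-29575) = 29575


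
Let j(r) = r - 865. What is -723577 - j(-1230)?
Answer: -721482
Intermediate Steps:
j(r) = -865 + r
-723577 - j(-1230) = -723577 - (-865 - 1230) = -723577 - 1*(-2095) = -723577 + 2095 = -721482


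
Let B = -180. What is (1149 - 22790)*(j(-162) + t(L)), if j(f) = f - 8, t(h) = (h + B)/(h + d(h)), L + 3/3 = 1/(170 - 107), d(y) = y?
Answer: 104720799/62 ≈ 1.6890e+6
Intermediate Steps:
L = -62/63 (L = -1 + 1/(170 - 107) = -1 + 1/63 = -62/63 ≈ -0.98413)
t(h) = (-180 + h)/(2*h) (t(h) = (h - 180)/(h + h) = (-180 + h)/((2*h)) = (-180 + h)*(1/(2*h)) = (-180 + h)/(2*h))
j(f) = -8 + f
(1149 - 22790)*(j(-162) + t(L)) = (1149 - 22790)*((-8 - 162) + (-180 - 62/63)/(2*(-62/63))) = -21641*(-170 + (1/2)*(-63/62)*(-11402/63)) = -21641*(-170 + 5701/62) = -21641*(-4839/62) = 104720799/62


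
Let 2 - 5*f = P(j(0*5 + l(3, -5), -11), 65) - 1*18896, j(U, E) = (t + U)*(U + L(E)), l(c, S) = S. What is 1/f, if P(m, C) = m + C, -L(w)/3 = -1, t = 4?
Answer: 5/18831 ≈ 0.00026552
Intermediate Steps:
L(w) = 3 (L(w) = -3*(-1) = 3)
j(U, E) = (3 + U)*(4 + U) (j(U, E) = (4 + U)*(U + 3) = (4 + U)*(3 + U) = (3 + U)*(4 + U))
P(m, C) = C + m
f = 18831/5 (f = 2/5 - ((65 + (12 + (0*5 - 5)**2 + 7*(0*5 - 5))) - 1*18896)/5 = 2/5 - ((65 + (12 + (0 - 5)**2 + 7*(0 - 5))) - 18896)/5 = 2/5 - ((65 + (12 + (-5)**2 + 7*(-5))) - 18896)/5 = 2/5 - ((65 + (12 + 25 - 35)) - 18896)/5 = 2/5 - ((65 + 2) - 18896)/5 = 2/5 - (67 - 18896)/5 = 2/5 - 1/5*(-18829) = 2/5 + 18829/5 = 18831/5 ≈ 3766.2)
1/f = 1/(18831/5) = 5/18831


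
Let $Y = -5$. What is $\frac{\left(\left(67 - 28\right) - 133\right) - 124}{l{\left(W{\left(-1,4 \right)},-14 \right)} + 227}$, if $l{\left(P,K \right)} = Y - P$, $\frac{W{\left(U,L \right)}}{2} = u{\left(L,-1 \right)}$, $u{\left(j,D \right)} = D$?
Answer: $- \frac{109}{112} \approx -0.97321$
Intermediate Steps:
$W{\left(U,L \right)} = -2$ ($W{\left(U,L \right)} = 2 \left(-1\right) = -2$)
$l{\left(P,K \right)} = -5 - P$
$\frac{\left(\left(67 - 28\right) - 133\right) - 124}{l{\left(W{\left(-1,4 \right)},-14 \right)} + 227} = \frac{\left(\left(67 - 28\right) - 133\right) - 124}{\left(-5 - -2\right) + 227} = \frac{\left(39 - 133\right) - 124}{\left(-5 + 2\right) + 227} = \frac{-94 - 124}{-3 + 227} = - \frac{218}{224} = \left(-218\right) \frac{1}{224} = - \frac{109}{112}$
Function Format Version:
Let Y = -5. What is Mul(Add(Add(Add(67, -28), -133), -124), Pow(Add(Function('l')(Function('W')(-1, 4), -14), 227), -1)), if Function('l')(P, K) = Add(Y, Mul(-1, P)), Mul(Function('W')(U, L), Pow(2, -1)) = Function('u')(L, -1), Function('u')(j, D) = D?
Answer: Rational(-109, 112) ≈ -0.97321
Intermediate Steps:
Function('W')(U, L) = -2 (Function('W')(U, L) = Mul(2, -1) = -2)
Function('l')(P, K) = Add(-5, Mul(-1, P))
Mul(Add(Add(Add(67, -28), -133), -124), Pow(Add(Function('l')(Function('W')(-1, 4), -14), 227), -1)) = Mul(Add(Add(Add(67, -28), -133), -124), Pow(Add(Add(-5, Mul(-1, -2)), 227), -1)) = Mul(Add(Add(39, -133), -124), Pow(Add(Add(-5, 2), 227), -1)) = Mul(Add(-94, -124), Pow(Add(-3, 227), -1)) = Mul(-218, Pow(224, -1)) = Mul(-218, Rational(1, 224)) = Rational(-109, 112)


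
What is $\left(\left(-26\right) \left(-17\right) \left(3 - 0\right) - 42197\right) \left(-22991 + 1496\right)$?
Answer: $878522145$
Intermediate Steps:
$\left(\left(-26\right) \left(-17\right) \left(3 - 0\right) - 42197\right) \left(-22991 + 1496\right) = \left(442 \left(3 + 0\right) - 42197\right) \left(-21495\right) = \left(442 \cdot 3 - 42197\right) \left(-21495\right) = \left(1326 - 42197\right) \left(-21495\right) = \left(-40871\right) \left(-21495\right) = 878522145$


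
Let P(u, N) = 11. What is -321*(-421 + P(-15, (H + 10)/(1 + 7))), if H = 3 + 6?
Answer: 131610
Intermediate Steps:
H = 9
-321*(-421 + P(-15, (H + 10)/(1 + 7))) = -321*(-421 + 11) = -321*(-410) = 131610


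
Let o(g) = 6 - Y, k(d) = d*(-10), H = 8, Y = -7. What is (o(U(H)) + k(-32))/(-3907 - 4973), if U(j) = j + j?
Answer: -3/80 ≈ -0.037500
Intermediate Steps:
k(d) = -10*d
U(j) = 2*j
o(g) = 13 (o(g) = 6 - 1*(-7) = 6 + 7 = 13)
(o(U(H)) + k(-32))/(-3907 - 4973) = (13 - 10*(-32))/(-3907 - 4973) = (13 + 320)/(-8880) = 333*(-1/8880) = -3/80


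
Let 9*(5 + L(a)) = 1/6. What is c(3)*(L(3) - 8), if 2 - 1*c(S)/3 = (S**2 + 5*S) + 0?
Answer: 7711/9 ≈ 856.78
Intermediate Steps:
c(S) = 6 - 15*S - 3*S**2 (c(S) = 6 - 3*((S**2 + 5*S) + 0) = 6 - 3*(S**2 + 5*S) = 6 + (-15*S - 3*S**2) = 6 - 15*S - 3*S**2)
L(a) = -269/54 (L(a) = -5 + (1/9)/6 = -5 + (1/9)*(1/6) = -5 + 1/54 = -269/54)
c(3)*(L(3) - 8) = (6 - 15*3 - 3*3**2)*(-269/54 - 8) = (6 - 45 - 3*9)*(-701/54) = (6 - 45 - 27)*(-701/54) = -66*(-701/54) = 7711/9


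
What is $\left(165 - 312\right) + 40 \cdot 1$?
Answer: $-107$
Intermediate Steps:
$\left(165 - 312\right) + 40 \cdot 1 = -147 + 40 = -107$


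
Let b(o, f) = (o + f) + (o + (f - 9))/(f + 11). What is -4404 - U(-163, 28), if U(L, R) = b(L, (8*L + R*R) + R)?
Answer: -1803933/481 ≈ -3750.4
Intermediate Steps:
b(o, f) = f + o + (-9 + f + o)/(11 + f) (b(o, f) = (f + o) + (o + (-9 + f))/(11 + f) = (f + o) + (-9 + f + o)/(11 + f) = f + o + (-9 + f + o)/(11 + f))
U(L, R) = (-9 + (R + R**2 + 8*L)**2 + 12*R + 12*R**2 + 108*L + L*(R + R**2 + 8*L))/(11 + R + R**2 + 8*L) (U(L, R) = (-9 + ((8*L + R*R) + R)**2 + 12*((8*L + R*R) + R) + 12*L + ((8*L + R*R) + R)*L)/(11 + ((8*L + R*R) + R)) = (-9 + ((8*L + R**2) + R)**2 + 12*((8*L + R**2) + R) + 12*L + ((8*L + R**2) + R)*L)/(11 + ((8*L + R**2) + R)) = (-9 + ((R**2 + 8*L) + R)**2 + 12*((R**2 + 8*L) + R) + 12*L + ((R**2 + 8*L) + R)*L)/(11 + ((R**2 + 8*L) + R)) = (-9 + (R + R**2 + 8*L)**2 + 12*(R + R**2 + 8*L) + 12*L + (R + R**2 + 8*L)*L)/(11 + (R + R**2 + 8*L)) = (-9 + (R + R**2 + 8*L)**2 + (12*R + 12*R**2 + 96*L) + 12*L + L*(R + R**2 + 8*L))/(11 + R + R**2 + 8*L) = (-9 + (R + R**2 + 8*L)**2 + 12*R + 12*R**2 + 108*L + L*(R + R**2 + 8*L))/(11 + R + R**2 + 8*L))
-4404 - U(-163, 28) = -4404 - (-9 + (28 + 28**2 + 8*(-163))**2 + 12*28 + 12*28**2 + 108*(-163) - 163*(28 + 28**2 + 8*(-163)))/(11 + 28 + 28**2 + 8*(-163)) = -4404 - (-9 + (28 + 784 - 1304)**2 + 336 + 12*784 - 17604 - 163*(28 + 784 - 1304))/(11 + 28 + 784 - 1304) = -4404 - (-9 + (-492)**2 + 336 + 9408 - 17604 - 163*(-492))/(-481) = -4404 - (-1)*(-9 + 242064 + 336 + 9408 - 17604 + 80196)/481 = -4404 - (-1)*314391/481 = -4404 - 1*(-314391/481) = -4404 + 314391/481 = -1803933/481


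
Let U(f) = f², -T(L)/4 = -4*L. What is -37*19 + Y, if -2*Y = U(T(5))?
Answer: -3903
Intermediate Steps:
T(L) = 16*L (T(L) = -(-16)*L = 16*L)
Y = -3200 (Y = -(16*5)²/2 = -½*80² = -½*6400 = -3200)
-37*19 + Y = -37*19 - 3200 = -703 - 3200 = -3903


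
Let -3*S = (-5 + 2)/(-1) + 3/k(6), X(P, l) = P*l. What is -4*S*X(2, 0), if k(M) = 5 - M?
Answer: 0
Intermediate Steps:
S = 0 (S = -((-5 + 2)/(-1) + 3/(5 - 1*6))/3 = -(-3*(-1) + 3/(5 - 6))/3 = -(3 + 3/(-1))/3 = -(3 + 3*(-1))/3 = -(3 - 3)/3 = -⅓*0 = 0)
-4*S*X(2, 0) = -0*2*0 = -0*0 = -4*0 = 0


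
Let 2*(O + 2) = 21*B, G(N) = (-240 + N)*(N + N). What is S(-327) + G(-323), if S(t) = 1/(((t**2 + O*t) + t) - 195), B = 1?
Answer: 75378228992/207255 ≈ 3.6370e+5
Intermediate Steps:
G(N) = 2*N*(-240 + N) (G(N) = (-240 + N)*(2*N) = 2*N*(-240 + N))
O = 17/2 (O = -2 + (21*1)/2 = -2 + (1/2)*21 = -2 + 21/2 = 17/2 ≈ 8.5000)
S(t) = 1/(-195 + t**2 + 19*t/2) (S(t) = 1/(((t**2 + 17*t/2) + t) - 195) = 1/((t**2 + 19*t/2) - 195) = 1/(-195 + t**2 + 19*t/2))
S(-327) + G(-323) = 2/(-390 + 2*(-327)**2 + 19*(-327)) + 2*(-323)*(-240 - 323) = 2/(-390 + 2*106929 - 6213) + 2*(-323)*(-563) = 2/(-390 + 213858 - 6213) + 363698 = 2/207255 + 363698 = 75378228992/207255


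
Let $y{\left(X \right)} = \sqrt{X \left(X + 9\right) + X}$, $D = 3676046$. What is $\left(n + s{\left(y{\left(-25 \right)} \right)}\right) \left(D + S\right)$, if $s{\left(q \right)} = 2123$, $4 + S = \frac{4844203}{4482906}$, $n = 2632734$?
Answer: $\frac{43420745411393662535}{4482906} \approx 9.6859 \cdot 10^{12}$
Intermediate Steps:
$y{\left(X \right)} = \sqrt{X + X \left(9 + X\right)}$ ($y{\left(X \right)} = \sqrt{X \left(9 + X\right) + X} = \sqrt{X + X \left(9 + X\right)}$)
$S = - \frac{13087421}{4482906}$ ($S = -4 + \frac{4844203}{4482906} = - \frac{13087421}{4482906} \approx -2.9194$)
$\left(n + s{\left(y{\left(-25 \right)} \right)}\right) \left(D + S\right) = \left(2632734 + 2123\right) \left(3676046 - \frac{13087421}{4482906}\right) = 2634857 \cdot \frac{16479355582255}{4482906} = \frac{43420745411393662535}{4482906}$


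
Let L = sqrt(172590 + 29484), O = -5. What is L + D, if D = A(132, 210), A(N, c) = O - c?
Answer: -215 + sqrt(202074) ≈ 234.53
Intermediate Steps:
L = sqrt(202074) ≈ 449.53
A(N, c) = -5 - c
D = -215 (D = -5 - 1*210 = -5 - 210 = -215)
L + D = sqrt(202074) - 215 = -215 + sqrt(202074)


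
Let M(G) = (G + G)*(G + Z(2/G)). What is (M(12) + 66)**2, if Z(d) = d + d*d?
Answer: 1157776/9 ≈ 1.2864e+5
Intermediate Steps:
Z(d) = d + d**2
M(G) = 2*G*(G + 2*(1 + 2/G)/G) (M(G) = (G + G)*(G + (2/G)*(1 + 2/G)) = (2*G)*(G + 2*(1 + 2/G)/G) = 2*G*(G + 2*(1 + 2/G)/G))
(M(12) + 66)**2 = ((4 + 2*12**2 + 8/12) + 66)**2 = ((4 + 2*144 + 8*(1/12)) + 66)**2 = ((4 + 288 + 2/3) + 66)**2 = (878/3 + 66)**2 = (1076/3)**2 = 1157776/9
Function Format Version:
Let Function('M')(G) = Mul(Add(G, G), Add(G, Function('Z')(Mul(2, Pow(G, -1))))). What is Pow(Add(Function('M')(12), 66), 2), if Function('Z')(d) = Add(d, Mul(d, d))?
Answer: Rational(1157776, 9) ≈ 1.2864e+5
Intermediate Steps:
Function('Z')(d) = Add(d, Pow(d, 2))
Function('M')(G) = Mul(2, G, Add(G, Mul(2, Pow(G, -1), Add(1, Mul(2, Pow(G, -1)))))) (Function('M')(G) = Mul(Add(G, G), Add(G, Mul(Mul(2, Pow(G, -1)), Add(1, Mul(2, Pow(G, -1)))))) = Mul(Mul(2, G), Add(G, Mul(2, Pow(G, -1), Add(1, Mul(2, Pow(G, -1)))))) = Mul(2, G, Add(G, Mul(2, Pow(G, -1), Add(1, Mul(2, Pow(G, -1)))))))
Pow(Add(Function('M')(12), 66), 2) = Pow(Add(Add(4, Mul(2, Pow(12, 2)), Mul(8, Pow(12, -1))), 66), 2) = Pow(Add(Add(4, Mul(2, 144), Mul(8, Rational(1, 12))), 66), 2) = Pow(Add(Add(4, 288, Rational(2, 3)), 66), 2) = Pow(Add(Rational(878, 3), 66), 2) = Pow(Rational(1076, 3), 2) = Rational(1157776, 9)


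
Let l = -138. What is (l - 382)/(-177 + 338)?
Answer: -520/161 ≈ -3.2298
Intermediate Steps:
(l - 382)/(-177 + 338) = (-138 - 382)/(-177 + 338) = -520/161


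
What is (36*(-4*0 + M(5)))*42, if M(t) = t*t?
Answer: 37800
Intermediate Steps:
M(t) = t²
(36*(-4*0 + M(5)))*42 = (36*(-4*0 + 5²))*42 = (36*(0 + 25))*42 = (36*25)*42 = 900*42 = 37800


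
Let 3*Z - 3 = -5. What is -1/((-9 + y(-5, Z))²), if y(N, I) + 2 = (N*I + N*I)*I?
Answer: -81/19321 ≈ -0.0041923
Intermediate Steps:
Z = -⅔ (Z = 1 + (⅓)*(-5) = 1 - 5/3 = -⅔ ≈ -0.66667)
y(N, I) = -2 + 2*N*I² (y(N, I) = -2 + (N*I + N*I)*I = -2 + (I*N + I*N)*I = -2 + (2*I*N)*I = -2 + 2*N*I²)
-1/((-9 + y(-5, Z))²) = -1/((-9 + (-2 + 2*(-5)*(-⅔)²))²) = -1/((-9 + (-2 + 2*(-5)*(4/9)))²) = -1/((-9 + (-2 - 40/9))²) = -1/((-9 - 58/9)²) = -1/((-139/9)²) = -1/19321/81 = -1*81/19321 = -81/19321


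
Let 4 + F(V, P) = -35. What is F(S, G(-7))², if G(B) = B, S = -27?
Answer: 1521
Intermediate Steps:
F(V, P) = -39 (F(V, P) = -4 - 35 = -39)
F(S, G(-7))² = (-39)² = 1521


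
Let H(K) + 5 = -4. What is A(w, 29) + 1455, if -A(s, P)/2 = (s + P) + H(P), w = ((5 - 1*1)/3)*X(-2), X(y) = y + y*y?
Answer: 4229/3 ≈ 1409.7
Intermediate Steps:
H(K) = -9 (H(K) = -5 - 4 = -9)
X(y) = y + y²
w = 8/3 (w = ((5 - 1*1)/3)*(-2*(1 - 2)) = ((5 - 1)/3)*(-2*(-1)) = ((⅓)*4)*2 = (4/3)*2 = 8/3 ≈ 2.6667)
A(s, P) = 18 - 2*P - 2*s (A(s, P) = -2*((s + P) - 9) = -2*((P + s) - 9) = -2*(-9 + P + s) = 18 - 2*P - 2*s)
A(w, 29) + 1455 = (18 - 2*29 - 2*8/3) + 1455 = (18 - 58 - 16/3) + 1455 = -136/3 + 1455 = 4229/3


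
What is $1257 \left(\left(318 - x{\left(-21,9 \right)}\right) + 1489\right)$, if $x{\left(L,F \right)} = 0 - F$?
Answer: $2282712$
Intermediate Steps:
$x{\left(L,F \right)} = - F$
$1257 \left(\left(318 - x{\left(-21,9 \right)}\right) + 1489\right) = 1257 \left(\left(318 - \left(-1\right) 9\right) + 1489\right) = 1257 \left(\left(318 - -9\right) + 1489\right) = 1257 \left(\left(318 + 9\right) + 1489\right) = 1257 \left(327 + 1489\right) = 1257 \cdot 1816 = 2282712$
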